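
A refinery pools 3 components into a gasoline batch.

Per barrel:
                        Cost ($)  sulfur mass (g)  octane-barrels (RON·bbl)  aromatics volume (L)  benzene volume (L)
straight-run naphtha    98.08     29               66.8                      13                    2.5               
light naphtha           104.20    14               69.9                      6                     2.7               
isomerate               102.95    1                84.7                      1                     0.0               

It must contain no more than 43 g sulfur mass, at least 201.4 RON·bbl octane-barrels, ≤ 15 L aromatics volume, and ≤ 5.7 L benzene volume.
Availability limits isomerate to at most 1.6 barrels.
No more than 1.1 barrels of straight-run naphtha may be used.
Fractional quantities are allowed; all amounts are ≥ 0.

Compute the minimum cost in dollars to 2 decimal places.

Let x1 = barrels of straight-run naphtha, x2 = barrels of light naphtha, x3 = barrels of isomerate.
Minimize 98.08x1 + 104.2x2 + 102.95x3 subject to:
  29x1 + 14x2 + 1x3 ≤ 43   (sulfur mass)
  66.8x1 + 69.9x2 + 84.7x3 ≥ 201.4   (octane-barrels)
  13x1 + 6x2 + 1x3 ≤ 15   (aromatics volume)
  2.5x1 + 2.7x2 ≤ 5.7   (benzene volume)
  x3 ≤ 1.6
  x1 ≤ 1.1
  x1, x2, x3 ≥ 0.
The minimum-cost mix takes nothing from light naphtha — only straight-run naphtha, isomerate. There the octane-barrels and the isomerate cap constraints are tight.
Optimal quantities: straight-run naphtha = 0.9862 barrels, isomerate = 1.6 barrels.
Cost = 98.08·0.9862 + 102.95·1.6 = 261.4465.

$261.45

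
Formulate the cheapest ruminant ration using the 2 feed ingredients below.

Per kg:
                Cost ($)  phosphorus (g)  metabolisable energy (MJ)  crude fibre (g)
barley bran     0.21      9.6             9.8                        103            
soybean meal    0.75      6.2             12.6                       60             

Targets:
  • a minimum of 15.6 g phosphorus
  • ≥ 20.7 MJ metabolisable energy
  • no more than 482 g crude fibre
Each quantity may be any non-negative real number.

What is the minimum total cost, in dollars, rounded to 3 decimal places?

Treat it as an LP. Let x1 = kg of barley bran, x2 = kg of soybean meal.
Minimise 0.21x1 + 0.75x2 with:
  9.6x1 + 6.2x2 ≥ 15.6   (phosphorus)
  9.8x1 + 12.6x2 ≥ 20.7   (metabolisable energy)
  103x1 + 60x2 ≤ 482   (crude fibre)
  x1, x2 ≥ 0.
The cheapest feasible vertex uses only barley bran; soybean meal is not used. Binding constraint: metabolisable energy.
Solving gives x1 = 2.112.
Hence cost = 0.21·2.112 = $0.44352.

$0.444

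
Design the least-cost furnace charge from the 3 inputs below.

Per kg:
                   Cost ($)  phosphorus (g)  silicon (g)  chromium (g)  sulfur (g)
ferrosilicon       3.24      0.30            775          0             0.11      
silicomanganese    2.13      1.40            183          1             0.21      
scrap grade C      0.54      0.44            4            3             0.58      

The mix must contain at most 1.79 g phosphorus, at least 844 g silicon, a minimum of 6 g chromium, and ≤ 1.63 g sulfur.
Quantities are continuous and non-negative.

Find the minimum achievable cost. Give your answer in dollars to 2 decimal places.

$4.58

This is a linear program. Let x1 = kg of ferrosilicon, x2 = kg of silicomanganese, x3 = kg of scrap grade C.
Minimize 3.24x1 + 2.13x2 + 0.54x3 s.t.:
  0.3x1 + 1.4x2 + 0.44x3 ≤ 1.79   (phosphorus)
  775x1 + 183x2 + 4x3 ≥ 844   (silicon)
  1x2 + 3x3 ≥ 6   (chromium)
  0.11x1 + 0.21x2 + 0.58x3 ≤ 1.63   (sulfur)
  x1, x2, x3 ≥ 0.
The optimal basis is {ferrosilicon, scrap grade C}; silicomanganese drops out. Binding constraints: silicon and chromium.
So ferrosilicon = 1.079 kg, scrap grade C = 2 kg.
Total cost: 3.24·1.079 + 0.54·2 = 4.5760.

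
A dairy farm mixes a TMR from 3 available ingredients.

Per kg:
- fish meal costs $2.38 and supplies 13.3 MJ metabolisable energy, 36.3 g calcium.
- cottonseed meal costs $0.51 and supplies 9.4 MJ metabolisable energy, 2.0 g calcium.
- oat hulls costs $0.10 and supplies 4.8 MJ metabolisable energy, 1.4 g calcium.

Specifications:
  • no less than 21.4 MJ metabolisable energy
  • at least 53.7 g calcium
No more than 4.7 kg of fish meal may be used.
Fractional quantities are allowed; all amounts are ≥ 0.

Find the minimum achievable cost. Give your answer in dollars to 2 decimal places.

This is a linear program. Let x1 = kg of fish meal, x2 = kg of cottonseed meal, x3 = kg of oat hulls.
min 2.38x1 + 0.51x2 + 0.1x3 subject to:
  13.3x1 + 9.4x2 + 4.8x3 ≥ 21.4   (metabolisable energy)
  36.3x1 + 2x2 + 1.4x3 ≥ 53.7   (calcium)
  x1 ≤ 4.7
  x1, x2, x3 ≥ 0.
The optimal basis is {fish meal, oat hulls}; cottonseed meal drops out. Binding constraints: metabolisable energy and calcium.
Optimal quantities: fish meal = 1.464 kg, oat hulls = 0.4023 kg.
Cost = 2.38·1.464 + 0.1·0.4023 = 3.5246.

$3.52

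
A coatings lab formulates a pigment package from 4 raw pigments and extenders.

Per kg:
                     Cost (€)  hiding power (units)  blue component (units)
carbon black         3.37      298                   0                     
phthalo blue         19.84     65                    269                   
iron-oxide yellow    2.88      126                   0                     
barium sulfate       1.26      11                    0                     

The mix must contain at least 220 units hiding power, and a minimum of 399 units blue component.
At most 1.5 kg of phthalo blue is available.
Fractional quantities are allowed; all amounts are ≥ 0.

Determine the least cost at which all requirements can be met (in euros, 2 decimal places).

Treat it as an LP. Let x1 = kg of carbon black, x2 = kg of phthalo blue, x3 = kg of iron-oxide yellow, x4 = kg of barium sulfate.
Minimize 3.37x1 + 19.84x2 + 2.88x3 + 1.26x4 s.t.:
  298x1 + 65x2 + 126x3 + 11x4 ≥ 220   (hiding power)
  269x2 ≥ 399   (blue component)
  x2 ≤ 1.5
  x1, x2, x3, x4 ≥ 0.
The minimum-cost mix takes nothing from iron-oxide yellow, barium sulfate — only carbon black, phthalo blue. The hiding power and blue component requirements are met with equality.
So carbon black = 0.41472 kg, phthalo blue = 1.4833 kg.
Total cost: 3.37·0.41472 + 19.84·1.4833 = 30.8263.

€30.83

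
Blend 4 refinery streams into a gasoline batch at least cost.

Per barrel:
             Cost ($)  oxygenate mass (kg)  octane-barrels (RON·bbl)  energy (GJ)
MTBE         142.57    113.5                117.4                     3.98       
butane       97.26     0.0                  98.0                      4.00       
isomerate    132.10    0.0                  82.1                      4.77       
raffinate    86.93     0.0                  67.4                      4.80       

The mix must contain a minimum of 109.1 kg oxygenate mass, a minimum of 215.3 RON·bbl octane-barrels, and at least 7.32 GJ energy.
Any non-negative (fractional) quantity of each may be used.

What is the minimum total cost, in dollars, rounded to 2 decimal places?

$238.72

Treat it as an LP. Let x1 = barrels of MTBE, x2 = barrels of butane, x3 = barrels of isomerate, x4 = barrels of raffinate.
Minimise 142.57x1 + 97.26x2 + 132.1x3 + 86.93x4 subject to:
  113.5x1 ≥ 109.1   (oxygenate mass)
  117.4x1 + 98x2 + 82.1x3 + 67.4x4 ≥ 215.3   (octane-barrels)
  3.98x1 + 4x2 + 4.77x3 + 4.8x4 ≥ 7.32   (energy)
  x1, x2, x3, x4 ≥ 0.
The optimal basis is {MTBE, butane}; isomerate, raffinate drop out. The oxygenate mass and octane-barrels requirements are met with equality.
Optimal quantities: MTBE = 0.96123 barrels, butane = 1.0454 barrels.
Objective = 142.57·0.96123 + 97.26·1.0454 = 238.7182.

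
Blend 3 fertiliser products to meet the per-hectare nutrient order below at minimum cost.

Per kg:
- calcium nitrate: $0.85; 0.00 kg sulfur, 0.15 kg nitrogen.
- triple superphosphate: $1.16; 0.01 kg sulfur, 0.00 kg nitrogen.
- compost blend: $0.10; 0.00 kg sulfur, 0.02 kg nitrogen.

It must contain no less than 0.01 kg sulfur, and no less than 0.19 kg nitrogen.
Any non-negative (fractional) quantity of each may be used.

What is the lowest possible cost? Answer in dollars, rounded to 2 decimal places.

$2.11

Let x1 = kg of calcium nitrate, x2 = kg of triple superphosphate, x3 = kg of compost blend.
min 0.85x1 + 1.16x2 + 0.1x3 s.t.:
  0.01x2 ≥ 0.01   (sulfur)
  0.15x1 + 0.02x3 ≥ 0.19   (nitrogen)
  x1, x2, x3 ≥ 0.
At the optimum only triple superphosphate, compost blend are positive (calcium nitrate = 0). Binding constraints: sulfur and nitrogen.
Solving gives x2 = 1, x3 = 9.5.
Cost = 1.16·1 + 0.1·9.5 = 2.1100.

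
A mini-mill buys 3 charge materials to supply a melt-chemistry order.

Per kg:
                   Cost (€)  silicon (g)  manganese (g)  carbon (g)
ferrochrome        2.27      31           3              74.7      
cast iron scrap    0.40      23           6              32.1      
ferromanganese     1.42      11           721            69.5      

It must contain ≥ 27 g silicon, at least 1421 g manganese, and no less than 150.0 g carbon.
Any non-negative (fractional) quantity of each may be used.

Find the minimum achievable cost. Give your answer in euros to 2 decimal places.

Treat it as an LP. Let x1 = kg of ferrochrome, x2 = kg of cast iron scrap, x3 = kg of ferromanganese.
Minimise 2.27x1 + 0.4x2 + 1.42x3 subject to:
  31x1 + 23x2 + 11x3 ≥ 27   (silicon)
  3x1 + 6x2 + 721x3 ≥ 1421   (manganese)
  74.7x1 + 32.1x2 + 69.5x3 ≥ 150   (carbon)
  x1, x2, x3 ≥ 0.
The optimal basis is {cast iron scrap, ferromanganese}; ferrochrome drops out. The manganese and carbon requirements are met with equality.
So cast iron scrap = 0.4132 kg, ferromanganese = 1.967 kg.
Total cost: 0.4·0.4132 + 1.42·1.967 = 2.9584.

€2.96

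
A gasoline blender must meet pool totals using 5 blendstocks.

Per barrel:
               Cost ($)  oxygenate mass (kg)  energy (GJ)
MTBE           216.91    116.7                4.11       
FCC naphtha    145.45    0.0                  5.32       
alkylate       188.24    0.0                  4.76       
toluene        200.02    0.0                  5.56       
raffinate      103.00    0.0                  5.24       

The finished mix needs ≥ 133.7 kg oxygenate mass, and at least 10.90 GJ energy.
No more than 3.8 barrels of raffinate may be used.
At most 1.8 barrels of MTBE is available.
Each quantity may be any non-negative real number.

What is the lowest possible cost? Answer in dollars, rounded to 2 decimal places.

Treat it as an LP. Let x1 = barrels of MTBE, x2 = barrels of FCC naphtha, x3 = barrels of alkylate, x4 = barrels of toluene, x5 = barrels of raffinate.
Minimize 216.91x1 + 145.45x2 + 188.24x3 + 200.02x4 + 103x5 subject to:
  116.7x1 ≥ 133.7   (oxygenate mass)
  4.11x1 + 5.32x2 + 4.76x3 + 5.56x4 + 5.24x5 ≥ 10.9   (energy)
  x5 ≤ 3.8
  x1 ≤ 1.8
  x1, x2, x3, x4, x5 ≥ 0.
The minimum-cost mix takes nothing from FCC naphtha, alkylate, toluene — only MTBE, raffinate. There the oxygenate mass and energy constraints are tight.
That vertex is x1 = 1.1457, x5 = 1.1815.
Cost = 216.91·1.1457 + 103·1.1815 = 370.2083.

$370.21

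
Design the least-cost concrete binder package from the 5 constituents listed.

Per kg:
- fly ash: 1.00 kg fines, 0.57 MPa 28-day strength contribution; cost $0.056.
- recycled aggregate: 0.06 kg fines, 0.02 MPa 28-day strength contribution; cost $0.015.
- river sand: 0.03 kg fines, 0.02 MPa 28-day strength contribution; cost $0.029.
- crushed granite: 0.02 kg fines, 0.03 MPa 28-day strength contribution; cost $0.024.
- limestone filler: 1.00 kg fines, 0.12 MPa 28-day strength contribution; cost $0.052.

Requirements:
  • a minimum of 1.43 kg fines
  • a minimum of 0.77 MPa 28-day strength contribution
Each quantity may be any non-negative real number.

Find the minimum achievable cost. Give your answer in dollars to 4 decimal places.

$0.0797

Treat it as an LP. Let x1 = kg of fly ash, x2 = kg of recycled aggregate, x3 = kg of river sand, x4 = kg of crushed granite, x5 = kg of limestone filler.
Minimise 0.056x1 + 0.015x2 + 0.029x3 + 0.024x4 + 0.052x5 with:
  1x1 + 0.06x2 + 0.03x3 + 0.02x4 + 1x5 ≥ 1.43   (fines)
  0.57x1 + 0.02x2 + 0.02x3 + 0.03x4 + 0.12x5 ≥ 0.77   (28-day strength contribution)
  x1, x2, x3, x4, x5 ≥ 0.
The optimal basis is {fly ash, limestone filler}; recycled aggregate, river sand, crushed granite drop out. There the fines and 28-day strength contribution constraints are tight.
Solving gives x1 = 1.33, x5 = 0.1002.
Hence cost = 0.056·1.33 + 0.052·0.1002 = $0.079690.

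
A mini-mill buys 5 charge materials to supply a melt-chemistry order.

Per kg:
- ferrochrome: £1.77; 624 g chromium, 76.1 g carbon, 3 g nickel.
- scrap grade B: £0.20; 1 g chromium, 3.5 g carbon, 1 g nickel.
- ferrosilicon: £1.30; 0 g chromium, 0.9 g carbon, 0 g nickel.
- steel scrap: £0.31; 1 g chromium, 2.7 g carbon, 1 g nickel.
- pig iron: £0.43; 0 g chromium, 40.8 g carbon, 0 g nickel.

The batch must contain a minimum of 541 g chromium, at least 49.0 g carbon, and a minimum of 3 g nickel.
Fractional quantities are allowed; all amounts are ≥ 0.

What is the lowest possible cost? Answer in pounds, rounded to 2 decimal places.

£1.61

This is a linear program. Let x1 = kg of ferrochrome, x2 = kg of scrap grade B, x3 = kg of ferrosilicon, x4 = kg of steel scrap, x5 = kg of pig iron.
min 1.77x1 + 0.2x2 + 1.3x3 + 0.31x4 + 0.43x5 with:
  624x1 + 1x2 + 1x4 ≥ 541   (chromium)
  76.1x1 + 3.5x2 + 0.9x3 + 2.7x4 + 40.8x5 ≥ 49   (carbon)
  3x1 + 1x2 + 1x4 ≥ 3   (nickel)
  x1, x2, x3, x4, x5 ≥ 0.
The optimal basis is {ferrochrome, scrap grade B}; ferrosilicon, steel scrap, pig iron drop out. Binding constraints: chromium and nickel.
Solving gives x1 = 0.8663, x2 = 0.401.
Cost = 1.77·0.8663 + 0.2·0.401 = 1.6136.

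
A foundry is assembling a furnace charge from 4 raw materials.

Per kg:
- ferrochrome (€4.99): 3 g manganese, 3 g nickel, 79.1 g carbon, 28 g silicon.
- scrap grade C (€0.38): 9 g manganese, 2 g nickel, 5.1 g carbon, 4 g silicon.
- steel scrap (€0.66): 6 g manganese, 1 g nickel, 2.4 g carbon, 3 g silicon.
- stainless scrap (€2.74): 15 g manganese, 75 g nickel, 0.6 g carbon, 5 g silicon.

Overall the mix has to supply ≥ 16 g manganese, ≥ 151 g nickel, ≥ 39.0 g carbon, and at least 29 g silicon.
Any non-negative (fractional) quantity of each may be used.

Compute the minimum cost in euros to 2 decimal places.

€7.80

Treat it as an LP. Let x1 = kg of ferrochrome, x2 = kg of scrap grade C, x3 = kg of steel scrap, x4 = kg of stainless scrap.
Minimize 4.99x1 + 0.38x2 + 0.66x3 + 2.74x4 with:
  3x1 + 9x2 + 6x3 + 15x4 ≥ 16   (manganese)
  3x1 + 2x2 + 1x3 + 75x4 ≥ 151   (nickel)
  79.1x1 + 5.1x2 + 2.4x3 + 0.6x4 ≥ 39   (carbon)
  28x1 + 4x2 + 3x3 + 5x4 ≥ 29   (silicon)
  x1, x2, x3, x4 ≥ 0.
At the optimum only scrap grade C, stainless scrap are positive (ferrochrome, steel scrap = 0). Binding constraints: nickel and carbon.
So scrap grade C = 7.434 kg, stainless scrap = 1.815 kg.
Objective = 0.38·7.434 + 2.74·1.815 = 7.7980.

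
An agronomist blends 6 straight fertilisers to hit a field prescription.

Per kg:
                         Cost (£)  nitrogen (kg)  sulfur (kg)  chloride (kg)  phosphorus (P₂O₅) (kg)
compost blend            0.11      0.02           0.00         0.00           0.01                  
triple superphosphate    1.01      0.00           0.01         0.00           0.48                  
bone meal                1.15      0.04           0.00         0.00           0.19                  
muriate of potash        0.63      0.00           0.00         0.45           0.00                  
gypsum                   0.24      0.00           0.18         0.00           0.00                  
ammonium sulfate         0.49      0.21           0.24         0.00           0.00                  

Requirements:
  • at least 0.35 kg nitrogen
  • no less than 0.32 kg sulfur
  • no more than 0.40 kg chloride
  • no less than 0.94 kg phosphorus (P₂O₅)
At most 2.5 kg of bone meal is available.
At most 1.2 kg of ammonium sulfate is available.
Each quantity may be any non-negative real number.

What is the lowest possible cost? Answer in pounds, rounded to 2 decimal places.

Let x1 = kg of compost blend, x2 = kg of triple superphosphate, x3 = kg of bone meal, x4 = kg of muriate of potash, x5 = kg of gypsum, x6 = kg of ammonium sulfate.
Minimize 0.11x1 + 1.01x2 + 1.15x3 + 0.63x4 + 0.24x5 + 0.49x6 s.t.:
  0.02x1 + 0.04x3 + 0.21x6 ≥ 0.35   (nitrogen)
  0.01x2 + 0.18x5 + 0.24x6 ≥ 0.32   (sulfur)
  0.45x4 ≤ 0.4   (chloride)
  0.01x1 + 0.48x2 + 0.19x3 ≥ 0.94   (phosphorus (P₂O₅))
  x3 ≤ 2.5
  x6 ≤ 1.2
  x1, x2, x3, x4, x5, x6 ≥ 0.
The cheapest feasible vertex uses only compost blend, triple superphosphate, gypsum, ammonium sulfate; bone meal, muriate of potash are not used. There the nitrogen, sulfur, phosphorus (P₂O₅), the ammonium sulfate cap constraints are tight.
So compost blend = 4.9 kg, triple superphosphate = 1.856 kg, gypsum = 0.07465 kg, ammonium sulfate = 1.2 kg.
Cost = 0.11·4.9 + 1.01·1.856 + 0.24·0.07465 + 0.49·1.2 = 3.0195.

£3.02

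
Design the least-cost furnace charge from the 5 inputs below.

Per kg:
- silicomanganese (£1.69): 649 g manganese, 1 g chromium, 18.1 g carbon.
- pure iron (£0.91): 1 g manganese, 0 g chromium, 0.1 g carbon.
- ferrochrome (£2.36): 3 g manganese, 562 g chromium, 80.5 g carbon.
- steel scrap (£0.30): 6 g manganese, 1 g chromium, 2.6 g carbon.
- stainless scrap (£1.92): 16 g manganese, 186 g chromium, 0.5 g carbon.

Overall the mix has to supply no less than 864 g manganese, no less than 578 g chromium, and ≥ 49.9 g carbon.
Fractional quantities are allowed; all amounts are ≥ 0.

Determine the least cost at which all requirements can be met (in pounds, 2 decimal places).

Treat it as an LP. Let x1 = kg of silicomanganese, x2 = kg of pure iron, x3 = kg of ferrochrome, x4 = kg of steel scrap, x5 = kg of stainless scrap.
Minimise 1.69x1 + 0.91x2 + 2.36x3 + 0.3x4 + 1.92x5 subject to:
  649x1 + 1x2 + 3x3 + 6x4 + 16x5 ≥ 864   (manganese)
  1x1 + 562x3 + 1x4 + 186x5 ≥ 578   (chromium)
  18.1x1 + 0.1x2 + 80.5x3 + 2.6x4 + 0.5x5 ≥ 49.9   (carbon)
  x1, x2, x3, x4, x5 ≥ 0.
The optimal basis is {silicomanganese, ferrochrome}; pure iron, steel scrap, stainless scrap drop out. The manganese and chromium requirements are met with equality.
That vertex is x1 = 1.327, x3 = 1.026.
Cost = 1.69·1.327 + 2.36·1.026 = 4.6640.

£4.66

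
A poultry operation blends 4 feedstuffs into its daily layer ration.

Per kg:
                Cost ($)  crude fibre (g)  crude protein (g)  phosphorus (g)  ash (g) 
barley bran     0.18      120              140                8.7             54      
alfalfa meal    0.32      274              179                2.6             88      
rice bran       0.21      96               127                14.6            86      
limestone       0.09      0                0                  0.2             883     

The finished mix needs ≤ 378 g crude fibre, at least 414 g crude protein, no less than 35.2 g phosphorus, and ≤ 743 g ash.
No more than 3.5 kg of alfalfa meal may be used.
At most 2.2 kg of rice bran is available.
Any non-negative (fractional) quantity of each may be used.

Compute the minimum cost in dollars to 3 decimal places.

This is a linear program. Let x1 = kg of barley bran, x2 = kg of alfalfa meal, x3 = kg of rice bran, x4 = kg of limestone.
min 0.18x1 + 0.32x2 + 0.21x3 + 0.09x4 subject to:
  120x1 + 274x2 + 96x3 ≤ 378   (crude fibre)
  140x1 + 179x2 + 127x3 ≥ 414   (crude protein)
  8.7x1 + 2.6x2 + 14.6x3 + 0.2x4 ≥ 35.2   (phosphorus)
  54x1 + 88x2 + 86x3 + 883x4 ≤ 743   (ash)
  x2 ≤ 3.5
  x3 ≤ 2.2
  x1, x2, x3, x4 ≥ 0.
The cheapest feasible vertex uses only barley bran, rice bran; alfalfa meal, limestone are not used. There the crude protein and phosphorus constraints are tight.
So barley bran = 1.676 kg, rice bran = 1.412 kg.
Objective = 0.18·1.676 + 0.21·1.412 = 0.59820.

$0.598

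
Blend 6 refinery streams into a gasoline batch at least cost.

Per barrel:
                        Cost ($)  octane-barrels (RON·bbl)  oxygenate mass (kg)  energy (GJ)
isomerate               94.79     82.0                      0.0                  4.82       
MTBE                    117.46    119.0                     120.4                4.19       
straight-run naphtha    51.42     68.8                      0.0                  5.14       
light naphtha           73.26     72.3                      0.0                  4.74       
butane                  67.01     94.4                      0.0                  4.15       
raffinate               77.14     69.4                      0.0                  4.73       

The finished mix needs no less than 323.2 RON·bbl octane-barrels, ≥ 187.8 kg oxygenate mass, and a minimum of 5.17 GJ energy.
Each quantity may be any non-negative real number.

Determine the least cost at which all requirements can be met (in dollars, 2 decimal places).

Let x1 = barrels of isomerate, x2 = barrels of MTBE, x3 = barrels of straight-run naphtha, x4 = barrels of light naphtha, x5 = barrels of butane, x6 = barrels of raffinate.
Minimize 94.79x1 + 117.46x2 + 51.42x3 + 73.26x4 + 67.01x5 + 77.14x6 with:
  82x1 + 119x2 + 68.8x3 + 72.3x4 + 94.4x5 + 69.4x6 ≥ 323.2   (octane-barrels)
  120.4x2 ≥ 187.8   (oxygenate mass)
  4.82x1 + 4.19x2 + 5.14x3 + 4.74x4 + 4.15x5 + 4.73x6 ≥ 5.17   (energy)
  x1, x2, x3, x4, x5, x6 ≥ 0.
The cheapest feasible vertex uses only MTBE, butane; isomerate, straight-run naphtha, light naphtha, raffinate are not used. There the octane-barrels and oxygenate mass constraints are tight.
Optimal quantities: MTBE = 1.5598 barrels, butane = 1.4575 barrels.
Objective = 117.46·1.5598 + 67.01·1.4575 = 280.8812.

$280.88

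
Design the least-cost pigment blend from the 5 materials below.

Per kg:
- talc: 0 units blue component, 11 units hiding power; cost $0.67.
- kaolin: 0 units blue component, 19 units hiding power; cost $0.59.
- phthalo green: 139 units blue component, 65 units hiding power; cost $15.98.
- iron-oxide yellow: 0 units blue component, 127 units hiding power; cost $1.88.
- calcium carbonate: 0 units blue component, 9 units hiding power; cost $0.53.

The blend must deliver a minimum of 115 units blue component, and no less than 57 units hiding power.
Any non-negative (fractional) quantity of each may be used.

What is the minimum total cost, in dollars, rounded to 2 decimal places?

Set it up as a linear program. Let x1 = kg of talc, x2 = kg of kaolin, x3 = kg of phthalo green, x4 = kg of iron-oxide yellow, x5 = kg of calcium carbonate.
Minimize 0.67x1 + 0.59x2 + 15.98x3 + 1.88x4 + 0.53x5 subject to:
  139x3 ≥ 115   (blue component)
  11x1 + 19x2 + 65x3 + 127x4 + 9x5 ≥ 57   (hiding power)
  x1, x2, x3, x4, x5 ≥ 0.
The optimal basis is {phthalo green, iron-oxide yellow}; talc, kaolin, calcium carbonate drop out. There the blue component and hiding power constraints are tight.
So phthalo green = 0.8273 kg, iron-oxide yellow = 0.02538 kg.
Hence cost = 15.98·0.8273 + 1.88·0.02538 = $13.2680.

$13.27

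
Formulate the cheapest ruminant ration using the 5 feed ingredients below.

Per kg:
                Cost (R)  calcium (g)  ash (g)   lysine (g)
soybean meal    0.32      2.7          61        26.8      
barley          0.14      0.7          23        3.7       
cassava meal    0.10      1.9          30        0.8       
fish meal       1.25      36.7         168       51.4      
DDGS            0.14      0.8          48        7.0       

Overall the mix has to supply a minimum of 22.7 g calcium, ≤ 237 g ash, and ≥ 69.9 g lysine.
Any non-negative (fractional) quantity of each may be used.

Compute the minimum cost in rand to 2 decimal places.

R1.15

Let x1 = kg of soybean meal, x2 = kg of barley, x3 = kg of cassava meal, x4 = kg of fish meal, x5 = kg of DDGS.
min 0.32x1 + 0.14x2 + 0.1x3 + 1.25x4 + 0.14x5 subject to:
  2.7x1 + 0.7x2 + 1.9x3 + 36.7x4 + 0.8x5 ≥ 22.7   (calcium)
  61x1 + 23x2 + 30x3 + 168x4 + 48x5 ≤ 237   (ash)
  26.8x1 + 3.7x2 + 0.8x3 + 51.4x4 + 7x5 ≥ 69.9   (lysine)
  x1, x2, x3, x4, x5 ≥ 0.
The optimal basis is {soybean meal, fish meal}; barley, cassava meal, DDGS drop out. Binding constraints: calcium and lysine.
Solving gives x1 = 1.656, x4 = 0.4967.
Total cost: 0.32·1.656 + 1.25·0.4967 = 1.1508.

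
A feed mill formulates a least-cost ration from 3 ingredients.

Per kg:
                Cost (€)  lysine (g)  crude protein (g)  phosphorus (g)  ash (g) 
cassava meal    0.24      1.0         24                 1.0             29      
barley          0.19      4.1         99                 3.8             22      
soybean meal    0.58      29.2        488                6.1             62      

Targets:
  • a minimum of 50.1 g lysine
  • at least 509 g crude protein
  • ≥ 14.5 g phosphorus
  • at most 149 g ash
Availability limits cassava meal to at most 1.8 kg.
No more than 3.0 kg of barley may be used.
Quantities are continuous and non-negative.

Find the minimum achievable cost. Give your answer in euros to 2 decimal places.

Let x1 = kg of cassava meal, x2 = kg of barley, x3 = kg of soybean meal.
Minimize 0.24x1 + 0.19x2 + 0.58x3 with:
  1x1 + 4.1x2 + 29.2x3 ≥ 50.1   (lysine)
  24x1 + 99x2 + 488x3 ≥ 509   (crude protein)
  1x1 + 3.8x2 + 6.1x3 ≥ 14.5   (phosphorus)
  29x1 + 22x2 + 62x3 ≤ 149   (ash)
  x1 ≤ 1.8
  x2 ≤ 3
  x1, x2, x3 ≥ 0.
The optimal basis is {barley, soybean meal}; cassava meal drops out. There the lysine and phosphorus constraints are tight.
Optimal quantities: barley = 1.37 kg, soybean meal = 1.523 kg.
Hence cost = 0.19·1.37 + 0.58·1.523 = €1.1436.

€1.14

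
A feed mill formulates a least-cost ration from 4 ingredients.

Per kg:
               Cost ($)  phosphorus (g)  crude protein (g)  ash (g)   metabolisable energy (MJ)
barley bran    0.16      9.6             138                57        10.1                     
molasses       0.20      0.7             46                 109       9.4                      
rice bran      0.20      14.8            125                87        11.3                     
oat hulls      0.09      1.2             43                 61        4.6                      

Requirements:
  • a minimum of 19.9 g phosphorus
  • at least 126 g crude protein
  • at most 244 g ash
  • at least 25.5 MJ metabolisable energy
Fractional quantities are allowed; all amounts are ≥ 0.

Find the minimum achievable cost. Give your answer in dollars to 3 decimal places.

Let x1 = kg of barley bran, x2 = kg of molasses, x3 = kg of rice bran, x4 = kg of oat hulls.
min 0.16x1 + 0.2x2 + 0.2x3 + 0.09x4 subject to:
  9.6x1 + 0.7x2 + 14.8x3 + 1.2x4 ≥ 19.9   (phosphorus)
  138x1 + 46x2 + 125x3 + 43x4 ≥ 126   (crude protein)
  57x1 + 109x2 + 87x3 + 61x4 ≤ 244   (ash)
  10.1x1 + 9.4x2 + 11.3x3 + 4.6x4 ≥ 25.5   (metabolisable energy)
  x1, x2, x3, x4 ≥ 0.
The minimum-cost mix takes nothing from molasses, rice bran, oat hulls — only barley bran. Binding constraint: metabolisable energy.
That vertex is x1 = 2.525.
Hence cost = 0.16·2.525 = $0.40400.

$0.404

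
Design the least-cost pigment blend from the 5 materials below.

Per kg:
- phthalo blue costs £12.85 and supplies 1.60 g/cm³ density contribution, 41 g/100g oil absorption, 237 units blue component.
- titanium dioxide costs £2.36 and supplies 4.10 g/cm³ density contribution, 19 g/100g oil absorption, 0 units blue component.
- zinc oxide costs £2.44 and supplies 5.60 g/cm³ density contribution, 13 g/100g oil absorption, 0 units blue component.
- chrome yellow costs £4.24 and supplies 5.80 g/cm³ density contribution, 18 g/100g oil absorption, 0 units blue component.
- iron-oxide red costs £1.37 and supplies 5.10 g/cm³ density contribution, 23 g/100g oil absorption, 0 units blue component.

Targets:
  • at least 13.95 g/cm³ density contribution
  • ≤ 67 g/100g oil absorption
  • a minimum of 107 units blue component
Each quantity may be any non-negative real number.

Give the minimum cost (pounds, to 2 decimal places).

£10.21

Set it up as a linear program. Let x1 = kg of phthalo blue, x2 = kg of titanium dioxide, x3 = kg of zinc oxide, x4 = kg of chrome yellow, x5 = kg of iron-oxide red.
min 12.85x1 + 2.36x2 + 2.44x3 + 4.24x4 + 1.37x5 subject to:
  1.6x1 + 4.1x2 + 5.6x3 + 5.8x4 + 5.1x5 ≥ 13.95   (density contribution)
  41x1 + 19x2 + 13x3 + 18x4 + 23x5 ≤ 67   (oil absorption)
  237x1 ≥ 107   (blue component)
  x1, x2, x3, x4, x5 ≥ 0.
The minimum-cost mix takes nothing from titanium dioxide, chrome yellow — only phthalo blue, zinc oxide, iron-oxide red. There the density contribution, oil absorption, blue component constraints are tight.
That vertex is x1 = 0.4515, x3 = 0.911, x5 = 1.593.
Total cost: 12.85·0.4515 + 2.44·0.911 + 1.37·1.593 = 10.2070.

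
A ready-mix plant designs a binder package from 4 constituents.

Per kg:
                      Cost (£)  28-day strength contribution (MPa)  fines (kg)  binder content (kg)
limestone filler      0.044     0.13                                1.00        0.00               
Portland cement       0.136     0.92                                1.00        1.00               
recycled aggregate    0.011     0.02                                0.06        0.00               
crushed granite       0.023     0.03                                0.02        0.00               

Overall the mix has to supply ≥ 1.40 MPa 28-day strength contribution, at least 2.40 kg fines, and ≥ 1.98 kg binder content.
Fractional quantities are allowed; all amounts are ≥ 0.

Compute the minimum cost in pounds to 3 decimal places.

This is a linear program. Let x1 = kg of limestone filler, x2 = kg of Portland cement, x3 = kg of recycled aggregate, x4 = kg of crushed granite.
min 0.044x1 + 0.136x2 + 0.011x3 + 0.023x4 s.t.:
  0.13x1 + 0.92x2 + 0.02x3 + 0.03x4 ≥ 1.4   (28-day strength contribution)
  1x1 + 1x2 + 0.06x3 + 0.02x4 ≥ 2.4   (fines)
  1x2 ≥ 1.98   (binder content)
  x1, x2, x3, x4 ≥ 0.
The minimum-cost mix takes nothing from recycled aggregate, crushed granite — only limestone filler, Portland cement. There the fines and binder content constraints are tight.
Optimal quantities: limestone filler = 0.42 kg, Portland cement = 1.98 kg.
Total cost: 0.044·0.42 + 0.136·1.98 = 0.28776.

£0.288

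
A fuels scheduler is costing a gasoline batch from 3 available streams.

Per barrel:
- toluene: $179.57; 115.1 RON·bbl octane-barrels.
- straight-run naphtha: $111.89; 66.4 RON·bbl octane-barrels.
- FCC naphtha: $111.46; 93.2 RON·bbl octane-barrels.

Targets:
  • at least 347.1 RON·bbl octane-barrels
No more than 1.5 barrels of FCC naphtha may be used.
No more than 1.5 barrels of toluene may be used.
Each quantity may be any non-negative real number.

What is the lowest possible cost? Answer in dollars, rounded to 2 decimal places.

$494.93

Treat it as an LP. Let x1 = barrels of toluene, x2 = barrels of straight-run naphtha, x3 = barrels of FCC naphtha.
min 179.57x1 + 111.89x2 + 111.46x3 with:
  115.1x1 + 66.4x2 + 93.2x3 ≥ 347.1   (octane-barrels)
  x3 ≤ 1.5
  x1 ≤ 1.5
  x1, x2, x3 ≥ 0.
All 3 inputs are positive at the optimum. There the octane-barrels, the FCC naphtha cap, the toluene cap constraints are tight.
That vertex is x1 = 1.5, x2 = 0.5218, x3 = 1.5.
Hence cost = 179.57·1.5 + 111.89·0.5218 + 111.46·1.5 = $494.9292.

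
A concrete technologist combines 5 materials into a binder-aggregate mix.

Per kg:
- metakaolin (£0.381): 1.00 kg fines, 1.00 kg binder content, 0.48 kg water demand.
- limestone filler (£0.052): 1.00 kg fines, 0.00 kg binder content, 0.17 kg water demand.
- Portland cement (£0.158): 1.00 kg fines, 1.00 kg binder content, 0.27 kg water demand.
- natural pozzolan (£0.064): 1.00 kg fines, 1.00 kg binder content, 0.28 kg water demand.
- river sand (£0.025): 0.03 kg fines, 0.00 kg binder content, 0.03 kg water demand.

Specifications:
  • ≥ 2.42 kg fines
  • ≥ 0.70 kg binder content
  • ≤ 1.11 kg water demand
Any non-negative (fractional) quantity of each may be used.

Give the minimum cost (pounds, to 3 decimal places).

Let x1 = kg of metakaolin, x2 = kg of limestone filler, x3 = kg of Portland cement, x4 = kg of natural pozzolan, x5 = kg of river sand.
Minimize 0.381x1 + 0.052x2 + 0.158x3 + 0.064x4 + 0.025x5 subject to:
  1x1 + 1x2 + 1x3 + 1x4 + 0.03x5 ≥ 2.42   (fines)
  1x1 + 1x3 + 1x4 ≥ 0.7   (binder content)
  0.48x1 + 0.17x2 + 0.27x3 + 0.28x4 + 0.03x5 ≤ 1.11   (water demand)
  x1, x2, x3, x4, x5 ≥ 0.
The optimal basis is {limestone filler, natural pozzolan}; metakaolin, Portland cement, river sand drop out. The fines and binder content requirements are met with equality.
That vertex is x2 = 1.72, x4 = 0.7.
Total cost: 0.052·1.72 + 0.064·0.7 = 0.13424.

£0.134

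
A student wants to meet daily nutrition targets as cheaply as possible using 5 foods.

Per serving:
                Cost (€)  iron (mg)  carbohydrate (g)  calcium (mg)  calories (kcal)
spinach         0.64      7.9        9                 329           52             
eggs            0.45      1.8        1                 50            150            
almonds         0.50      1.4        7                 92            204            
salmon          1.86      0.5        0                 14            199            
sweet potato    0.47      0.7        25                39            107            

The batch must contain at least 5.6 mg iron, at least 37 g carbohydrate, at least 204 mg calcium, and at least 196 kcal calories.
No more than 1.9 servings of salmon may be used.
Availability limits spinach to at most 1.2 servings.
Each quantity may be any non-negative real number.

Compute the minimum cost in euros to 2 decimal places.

Let x1 = servings of spinach, x2 = servings of eggs, x3 = servings of almonds, x4 = servings of salmon, x5 = servings of sweet potato.
Minimize 0.64x1 + 0.45x2 + 0.5x3 + 1.86x4 + 0.47x5 s.t.:
  7.9x1 + 1.8x2 + 1.4x3 + 0.5x4 + 0.7x5 ≥ 5.6   (iron)
  9x1 + 1x2 + 7x3 + 25x5 ≥ 37   (carbohydrate)
  329x1 + 50x2 + 92x3 + 14x4 + 39x5 ≥ 204   (calcium)
  52x1 + 150x2 + 204x3 + 199x4 + 107x5 ≥ 196   (calories)
  x4 ≤ 1.9
  x1 ≤ 1.2
  x1, x2, x3, x4, x5 ≥ 0.
At the optimum only spinach, almonds, sweet potato are positive (eggs, salmon = 0). The iron, carbohydrate, calories requirements are met with equality.
Optimal quantities: spinach = 0.5697 servings, almonds = 0.1722 servings, sweet potato = 1.227 servings.
Hence cost = 0.64·0.5697 + 0.5·0.1722 + 0.47·1.227 = €1.0274.

€1.03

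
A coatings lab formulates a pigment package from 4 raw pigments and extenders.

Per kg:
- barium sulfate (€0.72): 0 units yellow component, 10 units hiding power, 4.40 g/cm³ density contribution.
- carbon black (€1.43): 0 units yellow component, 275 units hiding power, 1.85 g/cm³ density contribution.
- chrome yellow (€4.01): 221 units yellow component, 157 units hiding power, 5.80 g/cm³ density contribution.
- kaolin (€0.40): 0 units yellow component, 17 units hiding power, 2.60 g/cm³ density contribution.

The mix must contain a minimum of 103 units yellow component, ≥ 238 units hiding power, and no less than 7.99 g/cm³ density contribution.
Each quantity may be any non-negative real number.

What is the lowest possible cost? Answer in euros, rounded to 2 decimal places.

Let x1 = kg of barium sulfate, x2 = kg of carbon black, x3 = kg of chrome yellow, x4 = kg of kaolin.
Minimize 0.72x1 + 1.43x2 + 4.01x3 + 0.4x4 subject to:
  221x3 ≥ 103   (yellow component)
  10x1 + 275x2 + 157x3 + 17x4 ≥ 238   (hiding power)
  4.4x1 + 1.85x2 + 5.8x3 + 2.6x4 ≥ 7.99   (density contribution)
  x1, x2, x3, x4 ≥ 0.
The optimal basis is {carbon black, chrome yellow, kaolin}; barium sulfate drops out. The yellow component, hiding power, density contribution requirements are met with equality.
That vertex is x2 = 0.4955, x3 = 0.4661, x4 = 1.681.
Hence cost = 1.43·0.4955 + 4.01·0.4661 + 0.4·1.681 = €3.2500.

€3.25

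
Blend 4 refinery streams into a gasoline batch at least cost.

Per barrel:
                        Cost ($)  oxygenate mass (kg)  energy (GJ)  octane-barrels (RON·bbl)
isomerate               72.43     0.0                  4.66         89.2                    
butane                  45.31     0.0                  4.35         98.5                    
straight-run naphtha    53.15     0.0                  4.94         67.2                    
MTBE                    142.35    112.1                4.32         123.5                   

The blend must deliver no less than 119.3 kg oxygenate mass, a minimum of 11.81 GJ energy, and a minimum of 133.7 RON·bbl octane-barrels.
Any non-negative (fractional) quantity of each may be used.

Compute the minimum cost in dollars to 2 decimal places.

$226.62

Let x1 = barrels of isomerate, x2 = barrels of butane, x3 = barrels of straight-run naphtha, x4 = barrels of MTBE.
Minimise 72.43x1 + 45.31x2 + 53.15x3 + 142.35x4 subject to:
  112.1x4 ≥ 119.3   (oxygenate mass)
  4.66x1 + 4.35x2 + 4.94x3 + 4.32x4 ≥ 11.81   (energy)
  89.2x1 + 98.5x2 + 67.2x3 + 123.5x4 ≥ 133.7   (octane-barrels)
  x1, x2, x3, x4 ≥ 0.
The optimal basis is {butane, MTBE}; isomerate, straight-run naphtha drop out. The oxygenate mass and energy requirements are met with equality.
Solving gives x2 = 1.6581, x4 = 1.0642.
Cost = 45.31·1.6581 + 142.35·1.0642 = 226.6174.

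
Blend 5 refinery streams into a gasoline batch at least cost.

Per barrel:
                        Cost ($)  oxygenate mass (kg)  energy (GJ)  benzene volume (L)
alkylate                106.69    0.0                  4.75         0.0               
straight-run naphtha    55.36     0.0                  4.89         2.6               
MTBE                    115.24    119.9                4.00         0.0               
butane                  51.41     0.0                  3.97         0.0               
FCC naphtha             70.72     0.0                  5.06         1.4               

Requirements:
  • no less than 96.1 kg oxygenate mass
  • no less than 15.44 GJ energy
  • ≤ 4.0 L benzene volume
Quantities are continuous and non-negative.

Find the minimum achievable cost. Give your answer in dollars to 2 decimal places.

Treat it as an LP. Let x1 = barrels of alkylate, x2 = barrels of straight-run naphtha, x3 = barrels of MTBE, x4 = barrels of butane, x5 = barrels of FCC naphtha.
min 106.69x1 + 55.36x2 + 115.24x3 + 51.41x4 + 70.72x5 s.t.:
  119.9x3 ≥ 96.1   (oxygenate mass)
  4.75x1 + 4.89x2 + 4x3 + 3.97x4 + 5.06x5 ≥ 15.44   (energy)
  2.6x2 + 1.4x5 ≤ 4   (benzene volume)
  x1, x2, x3, x4, x5 ≥ 0.
The cheapest feasible vertex uses only straight-run naphtha, MTBE, butane; alkylate, FCC naphtha are not used. There the oxygenate mass, energy, benzene volume constraints are tight.
Optimal quantities: straight-run naphtha = 1.5385 barrels, MTBE = 0.8015 barrels, butane = 1.1866 barrels.
Objective = 55.36·1.5385 + 115.24·0.8015 + 51.41·1.1866 = 238.5393.

$238.54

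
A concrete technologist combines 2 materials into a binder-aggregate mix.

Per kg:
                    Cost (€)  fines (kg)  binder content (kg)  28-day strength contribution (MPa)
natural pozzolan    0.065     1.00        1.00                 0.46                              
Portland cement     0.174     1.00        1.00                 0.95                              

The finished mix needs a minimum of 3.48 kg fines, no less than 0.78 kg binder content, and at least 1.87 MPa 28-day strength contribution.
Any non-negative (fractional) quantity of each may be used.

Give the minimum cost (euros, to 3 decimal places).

€0.264

Set it up as a linear program. Let x1 = kg of natural pozzolan, x2 = kg of Portland cement.
min 0.065x1 + 0.174x2 s.t.:
  1x1 + 1x2 ≥ 3.48   (fines)
  1x1 + 1x2 ≥ 0.78   (binder content)
  0.46x1 + 0.95x2 ≥ 1.87   (28-day strength contribution)
  x1, x2 ≥ 0.
The minimum-cost mix takes nothing from Portland cement — only natural pozzolan. The 28-day strength contribution requirement is met with equality.
So natural pozzolan = 4.065 kg.
Hence cost = 0.065·4.065 = €0.26423.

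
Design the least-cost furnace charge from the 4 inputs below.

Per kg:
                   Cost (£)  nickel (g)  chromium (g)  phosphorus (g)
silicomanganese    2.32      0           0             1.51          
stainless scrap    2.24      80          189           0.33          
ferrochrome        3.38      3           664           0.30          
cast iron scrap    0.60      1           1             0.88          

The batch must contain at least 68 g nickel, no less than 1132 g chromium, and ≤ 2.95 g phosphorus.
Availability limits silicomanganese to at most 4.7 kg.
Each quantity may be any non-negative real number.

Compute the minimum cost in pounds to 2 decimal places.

This is a linear program. Let x1 = kg of silicomanganese, x2 = kg of stainless scrap, x3 = kg of ferrochrome, x4 = kg of cast iron scrap.
min 2.32x1 + 2.24x2 + 3.38x3 + 0.6x4 with:
  80x2 + 3x3 + 1x4 ≥ 68   (nickel)
  189x2 + 664x3 + 1x4 ≥ 1132   (chromium)
  1.51x1 + 0.33x2 + 0.3x3 + 0.88x4 ≤ 2.95   (phosphorus)
  x1 ≤ 4.7
  x1, x2, x3, x4 ≥ 0.
At the optimum only stainless scrap, ferrochrome are positive (silicomanganese, cast iron scrap = 0). The nickel and chromium requirements are met with equality.
That vertex is x2 = 0.7946, x3 = 1.479.
Cost = 2.24·0.7946 + 3.38·1.479 = 6.7789.

£6.78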